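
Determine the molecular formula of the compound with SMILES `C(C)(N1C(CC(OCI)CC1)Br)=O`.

Heavy atoms from the SMILES: 1 Br, 8 C, 1 I, 1 N, 2 O.
Implicit hydrogens by atom environment:
  4 × C: 2 H each → 8
  2 × C: 1 H each → 2
  2 × O: no H
  1 × Br: no H
  1 × C: 3 H
  1 × C: no H
  1 × I: no H
  1 × N: no H
  Total hydrogens = 13.
Molecular formula: C8H13BrINO2

C8H13BrINO2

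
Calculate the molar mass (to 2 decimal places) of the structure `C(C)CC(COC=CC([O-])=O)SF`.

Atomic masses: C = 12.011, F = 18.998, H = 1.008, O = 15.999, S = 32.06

Molecular formula: C8H12FO3S-.
M = 8×12.011 + 1×18.998 + 12×1.008 + 3×15.999 + 1×32.06 = 207.24 g/mol.

207.24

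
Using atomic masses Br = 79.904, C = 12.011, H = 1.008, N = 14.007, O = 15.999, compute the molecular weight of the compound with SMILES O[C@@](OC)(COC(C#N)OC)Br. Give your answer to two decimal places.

Molecular formula: C6H10BrNO4.
M = 1×79.904 + 6×12.011 + 10×1.008 + 1×14.007 + 4×15.999 = 240.05 g/mol.

240.05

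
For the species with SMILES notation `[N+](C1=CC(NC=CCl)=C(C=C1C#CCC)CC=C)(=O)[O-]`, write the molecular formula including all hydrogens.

C15H15ClN2O2

Heavy atoms from the SMILES: 15 C, 1 Cl, 2 N, 2 O.
Implicit hydrogens by atom environment:
  4 × C (aromatic): no H
  3 × C: 2 H each → 6
  3 × C: 1 H each → 3
  2 × C (aromatic): 1 H each → 2
  2 × C: no H
  1 × C: 3 H
  1 × Cl: no H
  1 × N: 1 H
  1 × N (charge +1): no H
  1 × O: no H
  1 × O (charge -1): no H
  Total hydrogens = 15.
Molecular formula: C15H15ClN2O2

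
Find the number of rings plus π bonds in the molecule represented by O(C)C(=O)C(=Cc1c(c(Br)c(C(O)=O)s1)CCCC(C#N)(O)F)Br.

8

Molecular formula from the SMILES: C14H12Br2FNO5S.
DoU = (2C + 2 + N − H − X)/2 = (2·14 + 2 + 1 − 12 − 3)/2 = 16/2 = 8.
(Structurally: 1 ring(s) + 7 π bond(s) = 8.)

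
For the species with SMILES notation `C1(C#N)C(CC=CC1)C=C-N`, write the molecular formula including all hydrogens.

Heavy atoms from the SMILES: 9 C, 2 N.
Implicit hydrogens by atom environment:
  6 × C: 1 H each → 6
  2 × C: 2 H each → 4
  1 × C: no H
  1 × N: 2 H
  1 × N: no H
  Total hydrogens = 12.
Molecular formula: C9H12N2

C9H12N2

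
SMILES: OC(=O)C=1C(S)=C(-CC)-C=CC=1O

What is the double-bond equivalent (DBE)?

Molecular formula from the SMILES: C9H10O3S.
DoU = (2C + 2 + N − H − X)/2 = (2·9 + 2 + 0 − 10 − 0)/2 = 10/2 = 5.
(Structurally: 1 ring(s) + 4 π bond(s) = 5.)

5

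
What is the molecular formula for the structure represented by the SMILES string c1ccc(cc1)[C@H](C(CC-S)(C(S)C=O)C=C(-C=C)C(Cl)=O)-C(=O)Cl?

Heavy atoms from the SMILES: 18 C, 2 Cl, 3 O, 2 S.
Implicit hydrogens by atom environment:
  5 × C: 1 H each → 5
  5 × C (aromatic): 1 H each → 5
  4 × C: no H
  3 × C: 2 H each → 6
  3 × O: no H
  2 × Cl: no H
  2 × S: 1 H each → 2
  1 × C (aromatic): no H
  Total hydrogens = 18.
Molecular formula: C18H18Cl2O3S2

C18H18Cl2O3S2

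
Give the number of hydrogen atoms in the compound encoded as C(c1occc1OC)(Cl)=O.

Hydrogens are implicit in SMILES; fill each atom to its normal valence:
  2 × C (aromatic): 1 H each → 2
  2 × C (aromatic): no H
  2 × O: no H
  1 × C: 3 H
  1 × C: no H
  1 × Cl: no H
  1 × O (aromatic): no H
  Total hydrogens = 5.

5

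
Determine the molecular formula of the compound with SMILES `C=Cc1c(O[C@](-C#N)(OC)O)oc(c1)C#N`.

C10H8N2O4

Heavy atoms from the SMILES: 10 C, 2 N, 4 O.
Implicit hydrogens by atom environment:
  3 × C (aromatic): no H
  3 × C: no H
  2 × N: no H
  2 × O: no H
  1 × C: 3 H
  1 × C: 2 H
  1 × C (aromatic): 1 H
  1 × C: 1 H
  1 × O: 1 H
  1 × O (aromatic): no H
  Total hydrogens = 8.
Molecular formula: C10H8N2O4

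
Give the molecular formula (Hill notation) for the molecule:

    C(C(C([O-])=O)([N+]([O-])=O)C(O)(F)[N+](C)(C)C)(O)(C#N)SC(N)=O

C9H13FN4O7S

Heavy atoms from the SMILES: 9 C, 1 F, 4 N, 7 O, 1 S.
Implicit hydrogens by atom environment:
  6 × C: no H
  3 × C: 3 H each → 9
  3 × O: no H
  2 × N (charge +1): no H
  2 × O: 1 H each → 2
  2 × O (charge -1): no H
  1 × F: no H
  1 × N: 2 H
  1 × N: no H
  1 × S: no H
  Total hydrogens = 13.
Molecular formula: C9H13FN4O7S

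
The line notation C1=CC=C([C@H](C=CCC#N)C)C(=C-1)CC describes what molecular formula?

Heavy atoms from the SMILES: 14 C, 1 N.
Implicit hydrogens by atom environment:
  4 × C (aromatic): 1 H each → 4
  3 × C: 1 H each → 3
  2 × C: 3 H each → 6
  2 × C: 2 H each → 4
  2 × C (aromatic): no H
  1 × C: no H
  1 × N: no H
  Total hydrogens = 17.
Molecular formula: C14H17N

C14H17N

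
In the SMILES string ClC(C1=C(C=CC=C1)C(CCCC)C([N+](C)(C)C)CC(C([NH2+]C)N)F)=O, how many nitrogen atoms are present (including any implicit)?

3

The symbol for nitrogen appears 3 times in the SMILES.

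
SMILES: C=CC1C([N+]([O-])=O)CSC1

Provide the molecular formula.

C6H9NO2S

Heavy atoms from the SMILES: 6 C, 1 N, 2 O, 1 S.
Implicit hydrogens by atom environment:
  3 × C: 2 H each → 6
  3 × C: 1 H each → 3
  1 × N (charge +1): no H
  1 × O: no H
  1 × O (charge -1): no H
  1 × S: no H
  Total hydrogens = 9.
Molecular formula: C6H9NO2S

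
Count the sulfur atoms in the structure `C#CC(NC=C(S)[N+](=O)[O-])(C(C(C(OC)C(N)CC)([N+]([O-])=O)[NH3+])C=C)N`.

The symbol for sulfur appears 1 time in the SMILES.

1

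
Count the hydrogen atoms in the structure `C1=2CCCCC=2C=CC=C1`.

12

Hydrogens are implicit in SMILES; fill each atom to its normal valence:
  4 × C: 2 H each → 8
  4 × C (aromatic): 1 H each → 4
  2 × C (aromatic): no H
  Total hydrogens = 12.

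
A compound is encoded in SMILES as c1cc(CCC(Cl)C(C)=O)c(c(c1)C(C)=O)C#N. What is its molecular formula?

C14H14ClNO2

Heavy atoms from the SMILES: 14 C, 1 Cl, 1 N, 2 O.
Implicit hydrogens by atom environment:
  3 × C (aromatic): 1 H each → 3
  3 × C (aromatic): no H
  3 × C: no H
  2 × C: 3 H each → 6
  2 × C: 2 H each → 4
  2 × O: no H
  1 × C: 1 H
  1 × Cl: no H
  1 × N: no H
  Total hydrogens = 14.
Molecular formula: C14H14ClNO2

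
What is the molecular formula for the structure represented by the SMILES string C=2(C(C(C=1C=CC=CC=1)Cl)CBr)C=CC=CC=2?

Heavy atoms from the SMILES: 1 Br, 15 C, 1 Cl.
Implicit hydrogens by atom environment:
  10 × C (aromatic): 1 H each → 10
  2 × C: 1 H each → 2
  2 × C (aromatic): no H
  1 × Br: no H
  1 × C: 2 H
  1 × Cl: no H
  Total hydrogens = 14.
Molecular formula: C15H14BrCl

C15H14BrCl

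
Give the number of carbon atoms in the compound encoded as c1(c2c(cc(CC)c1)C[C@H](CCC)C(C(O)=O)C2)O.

16

The symbol for carbon appears 16 times in the SMILES. Lowercase c denotes aromatic carbon and counts toward C.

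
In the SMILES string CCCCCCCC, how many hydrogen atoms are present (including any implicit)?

18

Hydrogens are implicit in SMILES; fill each atom to its normal valence:
  6 × C: 2 H each → 12
  2 × C: 3 H each → 6
  Total hydrogens = 18.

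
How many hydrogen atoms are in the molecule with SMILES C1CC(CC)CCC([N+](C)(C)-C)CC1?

Hydrogens are implicit in SMILES; fill each atom to its normal valence:
  7 × C: 2 H each → 14
  4 × C: 3 H each → 12
  2 × C: 1 H each → 2
  1 × N (charge +1): no H
  Total hydrogens = 28.

28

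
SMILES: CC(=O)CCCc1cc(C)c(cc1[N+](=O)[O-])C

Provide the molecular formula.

C13H17NO3

Heavy atoms from the SMILES: 13 C, 1 N, 3 O.
Implicit hydrogens by atom environment:
  4 × C (aromatic): no H
  3 × C: 3 H each → 9
  3 × C: 2 H each → 6
  2 × C (aromatic): 1 H each → 2
  2 × O: no H
  1 × C: no H
  1 × N (charge +1): no H
  1 × O (charge -1): no H
  Total hydrogens = 17.
Molecular formula: C13H17NO3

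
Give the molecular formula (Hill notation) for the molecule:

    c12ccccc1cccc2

C10H8

Heavy atoms from the SMILES: 10 C.
Implicit hydrogens by atom environment:
  8 × C (aromatic): 1 H each → 8
  2 × C (aromatic): no H
  Total hydrogens = 8.
Molecular formula: C10H8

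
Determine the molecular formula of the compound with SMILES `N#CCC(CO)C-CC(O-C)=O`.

Heavy atoms from the SMILES: 8 C, 1 N, 3 O.
Implicit hydrogens by atom environment:
  4 × C: 2 H each → 8
  2 × C: no H
  2 × O: no H
  1 × C: 3 H
  1 × C: 1 H
  1 × N: no H
  1 × O: 1 H
  Total hydrogens = 13.
Molecular formula: C8H13NO3

C8H13NO3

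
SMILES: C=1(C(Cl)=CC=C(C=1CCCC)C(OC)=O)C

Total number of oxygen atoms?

The symbol for oxygen appears 2 times in the SMILES.

2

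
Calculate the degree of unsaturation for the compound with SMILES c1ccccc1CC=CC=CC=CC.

7

Molecular formula from the SMILES: C14H16.
DoU = (2C + 2 + N − H − X)/2 = (2·14 + 2 + 0 − 16 − 0)/2 = 14/2 = 7.
(Structurally: 1 ring(s) + 6 π bond(s) = 7.)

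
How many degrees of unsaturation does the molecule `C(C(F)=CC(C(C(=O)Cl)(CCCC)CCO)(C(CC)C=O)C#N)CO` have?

5

Molecular formula from the SMILES: C18H27ClFNO4.
DoU = (2C + 2 + N − H − X)/2 = (2·18 + 2 + 1 − 27 − 2)/2 = 10/2 = 5.
(Structurally: 0 ring(s) + 5 π bond(s) = 5.)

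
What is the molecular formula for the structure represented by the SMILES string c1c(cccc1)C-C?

C8H10

Heavy atoms from the SMILES: 8 C.
Implicit hydrogens by atom environment:
  5 × C (aromatic): 1 H each → 5
  1 × C: 3 H
  1 × C: 2 H
  1 × C (aromatic): no H
  Total hydrogens = 10.
Molecular formula: C8H10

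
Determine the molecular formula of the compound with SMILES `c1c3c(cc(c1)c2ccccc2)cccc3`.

Heavy atoms from the SMILES: 16 C.
Implicit hydrogens by atom environment:
  12 × C (aromatic): 1 H each → 12
  4 × C (aromatic): no H
  Total hydrogens = 12.
Molecular formula: C16H12

C16H12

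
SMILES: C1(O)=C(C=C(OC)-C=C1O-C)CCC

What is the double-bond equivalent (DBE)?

4

Molecular formula from the SMILES: C11H16O3.
DoU = (2C + 2 + N − H − X)/2 = (2·11 + 2 + 0 − 16 − 0)/2 = 8/2 = 4.
(Structurally: 1 ring(s) + 3 π bond(s) = 4.)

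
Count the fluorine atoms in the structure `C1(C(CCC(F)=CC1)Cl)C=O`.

The symbol for fluorine appears 1 time in the SMILES.

1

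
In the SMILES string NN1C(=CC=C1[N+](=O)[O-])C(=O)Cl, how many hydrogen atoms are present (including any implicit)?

Hydrogens are implicit in SMILES; fill each atom to its normal valence:
  2 × C (aromatic): 1 H each → 2
  2 × C (aromatic): no H
  2 × O: no H
  1 × C: no H
  1 × Cl: no H
  1 × N: 2 H
  1 × N (aromatic): no H
  1 × N (charge +1): no H
  1 × O (charge -1): no H
  Total hydrogens = 4.

4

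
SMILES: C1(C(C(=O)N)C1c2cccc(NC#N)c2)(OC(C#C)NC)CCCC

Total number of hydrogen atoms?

Hydrogens are implicit in SMILES; fill each atom to its normal valence:
  4 × C: 1 H each → 4
  4 × C (aromatic): 1 H each → 4
  4 × C: no H
  3 × C: 2 H each → 6
  2 × C: 3 H each → 6
  2 × C (aromatic): no H
  2 × N: 1 H each → 2
  2 × O: no H
  1 × N: 2 H
  1 × N: no H
  Total hydrogens = 24.

24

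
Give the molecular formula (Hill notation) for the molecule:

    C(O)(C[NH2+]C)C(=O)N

Heavy atoms from the SMILES: 4 C, 2 N, 2 O.
Implicit hydrogens by atom environment:
  1 × C: 3 H
  1 × C: 2 H
  1 × C: 1 H
  1 × C: no H
  1 × N (charge +1): 2 H
  1 × N: 2 H
  1 × O: 1 H
  1 × O: no H
  Total hydrogens = 11.
Net charge +1.
Molecular formula: C4H11N2O2+

C4H11N2O2+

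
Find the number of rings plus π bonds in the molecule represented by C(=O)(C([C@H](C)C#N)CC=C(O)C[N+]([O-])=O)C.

5

Molecular formula from the SMILES: C10H14N2O4.
DoU = (2C + 2 + N − H − X)/2 = (2·10 + 2 + 2 − 14 − 0)/2 = 10/2 = 5.
(Structurally: 0 ring(s) + 5 π bond(s) = 5.)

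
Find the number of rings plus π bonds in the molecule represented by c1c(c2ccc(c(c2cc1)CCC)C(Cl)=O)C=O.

9

Molecular formula from the SMILES: C15H13ClO2.
DoU = (2C + 2 + N − H − X)/2 = (2·15 + 2 + 0 − 13 − 1)/2 = 18/2 = 9.
(Structurally: 2 ring(s) + 7 π bond(s) = 9.)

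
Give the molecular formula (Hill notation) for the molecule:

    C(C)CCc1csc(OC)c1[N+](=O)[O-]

Heavy atoms from the SMILES: 9 C, 1 N, 3 O, 1 S.
Implicit hydrogens by atom environment:
  3 × C: 2 H each → 6
  3 × C (aromatic): no H
  2 × C: 3 H each → 6
  2 × O: no H
  1 × C (aromatic): 1 H
  1 × N (charge +1): no H
  1 × O (charge -1): no H
  1 × S (aromatic): no H
  Total hydrogens = 13.
Molecular formula: C9H13NO3S

C9H13NO3S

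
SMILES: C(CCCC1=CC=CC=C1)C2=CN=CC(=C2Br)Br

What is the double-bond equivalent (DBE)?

Molecular formula from the SMILES: C15H15Br2N.
DoU = (2C + 2 + N − H − X)/2 = (2·15 + 2 + 1 − 15 − 2)/2 = 16/2 = 8.
(Structurally: 2 ring(s) + 6 π bond(s) = 8.)

8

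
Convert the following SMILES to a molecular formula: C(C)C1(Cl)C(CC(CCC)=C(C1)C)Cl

Heavy atoms from the SMILES: 12 C, 2 Cl.
Implicit hydrogens by atom environment:
  5 × C: 2 H each → 10
  3 × C: 3 H each → 9
  3 × C: no H
  2 × Cl: no H
  1 × C: 1 H
  Total hydrogens = 20.
Molecular formula: C12H20Cl2

C12H20Cl2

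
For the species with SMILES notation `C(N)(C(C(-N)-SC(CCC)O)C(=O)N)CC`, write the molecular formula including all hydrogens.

Heavy atoms from the SMILES: 10 C, 3 N, 2 O, 1 S.
Implicit hydrogens by atom environment:
  4 × C: 1 H each → 4
  3 × C: 2 H each → 6
  3 × N: 2 H each → 6
  2 × C: 3 H each → 6
  1 × C: no H
  1 × O: 1 H
  1 × O: no H
  1 × S: no H
  Total hydrogens = 23.
Molecular formula: C10H23N3O2S

C10H23N3O2S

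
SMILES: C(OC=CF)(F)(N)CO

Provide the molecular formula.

C4H7F2NO2

Heavy atoms from the SMILES: 4 C, 2 F, 1 N, 2 O.
Implicit hydrogens by atom environment:
  2 × C: 1 H each → 2
  2 × F: no H
  1 × C: 2 H
  1 × C: no H
  1 × N: 2 H
  1 × O: 1 H
  1 × O: no H
  Total hydrogens = 7.
Molecular formula: C4H7F2NO2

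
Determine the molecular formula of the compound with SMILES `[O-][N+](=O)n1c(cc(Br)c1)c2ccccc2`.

Heavy atoms from the SMILES: 1 Br, 10 C, 2 N, 2 O.
Implicit hydrogens by atom environment:
  7 × C (aromatic): 1 H each → 7
  3 × C (aromatic): no H
  1 × Br: no H
  1 × N (aromatic): no H
  1 × N (charge +1): no H
  1 × O: no H
  1 × O (charge -1): no H
  Total hydrogens = 7.
Molecular formula: C10H7BrN2O2

C10H7BrN2O2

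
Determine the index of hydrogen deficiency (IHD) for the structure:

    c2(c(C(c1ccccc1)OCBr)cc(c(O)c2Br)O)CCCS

8

Molecular formula from the SMILES: C17H18Br2O3S.
DoU = (2C + 2 + N − H − X)/2 = (2·17 + 2 + 0 − 18 − 2)/2 = 16/2 = 8.
(Structurally: 2 ring(s) + 6 π bond(s) = 8.)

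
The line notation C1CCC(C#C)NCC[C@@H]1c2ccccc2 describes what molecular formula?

Heavy atoms from the SMILES: 15 C, 1 N.
Implicit hydrogens by atom environment:
  5 × C: 2 H each → 10
  5 × C (aromatic): 1 H each → 5
  3 × C: 1 H each → 3
  1 × C (aromatic): no H
  1 × C: no H
  1 × N: 1 H
  Total hydrogens = 19.
Molecular formula: C15H19N

C15H19N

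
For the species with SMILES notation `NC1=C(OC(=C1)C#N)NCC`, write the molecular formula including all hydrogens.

Heavy atoms from the SMILES: 7 C, 3 N, 1 O.
Implicit hydrogens by atom environment:
  3 × C (aromatic): no H
  1 × C: 3 H
  1 × C: 2 H
  1 × C (aromatic): 1 H
  1 × C: no H
  1 × N: 2 H
  1 × N: 1 H
  1 × N: no H
  1 × O (aromatic): no H
  Total hydrogens = 9.
Molecular formula: C7H9N3O

C7H9N3O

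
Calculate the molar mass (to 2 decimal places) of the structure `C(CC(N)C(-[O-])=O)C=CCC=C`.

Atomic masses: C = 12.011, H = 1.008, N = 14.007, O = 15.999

168.22

Molecular formula: C9H14NO2-.
M = 9×12.011 + 14×1.008 + 1×14.007 + 2×15.999 = 168.22 g/mol.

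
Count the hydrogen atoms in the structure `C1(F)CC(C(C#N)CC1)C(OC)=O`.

12

Hydrogens are implicit in SMILES; fill each atom to its normal valence:
  3 × C: 2 H each → 6
  3 × C: 1 H each → 3
  2 × C: no H
  2 × O: no H
  1 × C: 3 H
  1 × F: no H
  1 × N: no H
  Total hydrogens = 12.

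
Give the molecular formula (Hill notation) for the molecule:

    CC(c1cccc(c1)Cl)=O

Heavy atoms from the SMILES: 8 C, 1 Cl, 1 O.
Implicit hydrogens by atom environment:
  4 × C (aromatic): 1 H each → 4
  2 × C (aromatic): no H
  1 × C: 3 H
  1 × C: no H
  1 × Cl: no H
  1 × O: no H
  Total hydrogens = 7.
Molecular formula: C8H7ClO

C8H7ClO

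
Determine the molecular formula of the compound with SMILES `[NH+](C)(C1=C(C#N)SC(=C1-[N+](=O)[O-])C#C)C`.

C9H8N3O2S+

Heavy atoms from the SMILES: 9 C, 3 N, 2 O, 1 S.
Implicit hydrogens by atom environment:
  4 × C (aromatic): no H
  2 × C: 3 H each → 6
  2 × C: no H
  1 × C: 1 H
  1 × N (charge +1): 1 H
  1 × N: no H
  1 × N (charge +1): no H
  1 × O: no H
  1 × O (charge -1): no H
  1 × S (aromatic): no H
  Total hydrogens = 8.
Net charge +1.
Molecular formula: C9H8N3O2S+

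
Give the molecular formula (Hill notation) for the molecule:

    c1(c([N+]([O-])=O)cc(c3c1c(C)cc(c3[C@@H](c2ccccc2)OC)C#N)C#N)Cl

C21H14ClN3O3

Heavy atoms from the SMILES: 21 C, 1 Cl, 3 N, 3 O.
Implicit hydrogens by atom environment:
  9 × C (aromatic): no H
  7 × C (aromatic): 1 H each → 7
  2 × C: 3 H each → 6
  2 × C: no H
  2 × N: no H
  2 × O: no H
  1 × C: 1 H
  1 × Cl: no H
  1 × N (charge +1): no H
  1 × O (charge -1): no H
  Total hydrogens = 14.
Molecular formula: C21H14ClN3O3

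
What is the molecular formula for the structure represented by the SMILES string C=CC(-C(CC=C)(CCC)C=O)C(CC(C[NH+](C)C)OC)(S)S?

C18H34NO2S2+

Heavy atoms from the SMILES: 18 C, 1 N, 2 O, 2 S.
Implicit hydrogens by atom environment:
  7 × C: 2 H each → 14
  5 × C: 1 H each → 5
  4 × C: 3 H each → 12
  2 × C: no H
  2 × O: no H
  2 × S: 1 H each → 2
  1 × N (charge +1): 1 H
  Total hydrogens = 34.
Net charge +1.
Molecular formula: C18H34NO2S2+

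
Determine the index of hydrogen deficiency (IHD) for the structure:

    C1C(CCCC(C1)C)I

1

Molecular formula from the SMILES: C8H15I.
DoU = (2C + 2 + N − H − X)/2 = (2·8 + 2 + 0 − 15 − 1)/2 = 2/2 = 1.
(Structurally: 1 ring(s) + 0 π bond(s) = 1.)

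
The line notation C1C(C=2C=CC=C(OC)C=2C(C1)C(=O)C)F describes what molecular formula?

Heavy atoms from the SMILES: 13 C, 1 F, 2 O.
Implicit hydrogens by atom environment:
  3 × C (aromatic): 1 H each → 3
  3 × C (aromatic): no H
  2 × C: 3 H each → 6
  2 × C: 2 H each → 4
  2 × C: 1 H each → 2
  2 × O: no H
  1 × C: no H
  1 × F: no H
  Total hydrogens = 15.
Molecular formula: C13H15FO2

C13H15FO2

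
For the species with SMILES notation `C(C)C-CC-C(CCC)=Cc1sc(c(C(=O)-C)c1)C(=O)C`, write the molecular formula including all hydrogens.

C18H26O2S

Heavy atoms from the SMILES: 18 C, 2 O, 1 S.
Implicit hydrogens by atom environment:
  6 × C: 2 H each → 12
  4 × C: 3 H each → 12
  3 × C (aromatic): no H
  3 × C: no H
  2 × O: no H
  1 × C (aromatic): 1 H
  1 × C: 1 H
  1 × S (aromatic): no H
  Total hydrogens = 26.
Molecular formula: C18H26O2S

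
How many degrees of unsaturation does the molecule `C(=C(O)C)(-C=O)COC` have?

2

Molecular formula from the SMILES: C6H10O3.
DoU = (2C + 2 + N − H − X)/2 = (2·6 + 2 + 0 − 10 − 0)/2 = 4/2 = 2.
(Structurally: 0 ring(s) + 2 π bond(s) = 2.)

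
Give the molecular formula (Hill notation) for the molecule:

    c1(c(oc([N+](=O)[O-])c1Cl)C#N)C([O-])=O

C6ClN2O5-

Heavy atoms from the SMILES: 6 C, 1 Cl, 2 N, 5 O.
Implicit hydrogens by atom environment:
  4 × C (aromatic): no H
  2 × C: no H
  2 × O: no H
  2 × O (charge -1): no H
  1 × Cl: no H
  1 × N (charge +1): no H
  1 × N: no H
  1 × O (aromatic): no H
  Total hydrogens = 0.
Net charge -1.
Molecular formula: C6ClN2O5-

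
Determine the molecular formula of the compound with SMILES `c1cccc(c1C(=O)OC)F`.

C8H7FO2

Heavy atoms from the SMILES: 8 C, 1 F, 2 O.
Implicit hydrogens by atom environment:
  4 × C (aromatic): 1 H each → 4
  2 × C (aromatic): no H
  2 × O: no H
  1 × C: 3 H
  1 × C: no H
  1 × F: no H
  Total hydrogens = 7.
Molecular formula: C8H7FO2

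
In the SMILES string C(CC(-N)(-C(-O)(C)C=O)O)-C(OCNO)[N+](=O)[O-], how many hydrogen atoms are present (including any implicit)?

17

Hydrogens are implicit in SMILES; fill each atom to its normal valence:
  3 × C: 2 H each → 6
  3 × O: 1 H each → 3
  3 × O: no H
  2 × C: 1 H each → 2
  2 × C: no H
  1 × C: 3 H
  1 × N: 2 H
  1 × N: 1 H
  1 × N (charge +1): no H
  1 × O (charge -1): no H
  Total hydrogens = 17.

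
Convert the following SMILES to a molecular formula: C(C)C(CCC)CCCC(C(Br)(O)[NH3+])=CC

C13H27BrNO+

Heavy atoms from the SMILES: 1 Br, 13 C, 1 N, 1 O.
Implicit hydrogens by atom environment:
  6 × C: 2 H each → 12
  3 × C: 3 H each → 9
  2 × C: 1 H each → 2
  2 × C: no H
  1 × Br: no H
  1 × N (charge +1): 3 H
  1 × O: 1 H
  Total hydrogens = 27.
Net charge +1.
Molecular formula: C13H27BrNO+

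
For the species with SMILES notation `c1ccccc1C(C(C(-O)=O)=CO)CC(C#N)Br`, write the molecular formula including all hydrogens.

Heavy atoms from the SMILES: 1 Br, 13 C, 1 N, 3 O.
Implicit hydrogens by atom environment:
  5 × C (aromatic): 1 H each → 5
  3 × C: 1 H each → 3
  3 × C: no H
  2 × O: 1 H each → 2
  1 × Br: no H
  1 × C: 2 H
  1 × C (aromatic): no H
  1 × N: no H
  1 × O: no H
  Total hydrogens = 12.
Molecular formula: C13H12BrNO3

C13H12BrNO3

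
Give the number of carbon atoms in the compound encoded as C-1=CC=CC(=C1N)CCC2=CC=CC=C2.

The symbol for carbon appears 14 times in the SMILES.

14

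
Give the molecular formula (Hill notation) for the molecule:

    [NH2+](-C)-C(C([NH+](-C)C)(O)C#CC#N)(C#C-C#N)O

Heavy atoms from the SMILES: 11 C, 4 N, 2 O.
Implicit hydrogens by atom environment:
  8 × C: no H
  3 × C: 3 H each → 9
  2 × N: no H
  2 × O: 1 H each → 2
  1 × N (charge +1): 2 H
  1 × N (charge +1): 1 H
  Total hydrogens = 14.
Net charge +2.
Molecular formula: [C11H14N4O2]2+

[C11H14N4O2]2+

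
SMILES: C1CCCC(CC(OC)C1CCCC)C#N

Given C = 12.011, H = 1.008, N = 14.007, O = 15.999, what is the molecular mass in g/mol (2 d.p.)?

Molecular formula: C14H25NO.
M = 14×12.011 + 25×1.008 + 1×14.007 + 1×15.999 = 223.36 g/mol.

223.36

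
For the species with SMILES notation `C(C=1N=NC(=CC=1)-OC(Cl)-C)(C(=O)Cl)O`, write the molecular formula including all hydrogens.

C8H8Cl2N2O3

Heavy atoms from the SMILES: 8 C, 2 Cl, 2 N, 3 O.
Implicit hydrogens by atom environment:
  2 × C (aromatic): 1 H each → 2
  2 × C: 1 H each → 2
  2 × C (aromatic): no H
  2 × Cl: no H
  2 × N (aromatic): no H
  2 × O: no H
  1 × C: 3 H
  1 × C: no H
  1 × O: 1 H
  Total hydrogens = 8.
Molecular formula: C8H8Cl2N2O3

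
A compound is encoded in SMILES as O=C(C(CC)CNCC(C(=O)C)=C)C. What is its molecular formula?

Heavy atoms from the SMILES: 11 C, 1 N, 2 O.
Implicit hydrogens by atom environment:
  4 × C: 2 H each → 8
  3 × C: 3 H each → 9
  3 × C: no H
  2 × O: no H
  1 × C: 1 H
  1 × N: 1 H
  Total hydrogens = 19.
Molecular formula: C11H19NO2

C11H19NO2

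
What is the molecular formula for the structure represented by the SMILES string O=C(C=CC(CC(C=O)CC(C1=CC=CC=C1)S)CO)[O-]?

C16H19O4S-

Heavy atoms from the SMILES: 16 C, 4 O, 1 S.
Implicit hydrogens by atom environment:
  6 × C: 1 H each → 6
  5 × C (aromatic): 1 H each → 5
  3 × C: 2 H each → 6
  2 × O: no H
  1 × C: no H
  1 × C (aromatic): no H
  1 × O: 1 H
  1 × O (charge -1): no H
  1 × S: 1 H
  Total hydrogens = 19.
Net charge -1.
Molecular formula: C16H19O4S-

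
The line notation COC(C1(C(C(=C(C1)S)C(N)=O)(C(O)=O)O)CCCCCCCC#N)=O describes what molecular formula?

Heavy atoms from the SMILES: 17 C, 2 N, 6 O, 1 S.
Implicit hydrogens by atom environment:
  8 × C: 2 H each → 16
  8 × C: no H
  4 × O: no H
  2 × O: 1 H each → 2
  1 × C: 3 H
  1 × N: 2 H
  1 × N: no H
  1 × S: 1 H
  Total hydrogens = 24.
Molecular formula: C17H24N2O6S

C17H24N2O6S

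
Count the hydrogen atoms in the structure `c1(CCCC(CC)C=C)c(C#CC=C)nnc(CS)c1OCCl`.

Hydrogens are implicit in SMILES; fill each atom to its normal valence:
  8 × C: 2 H each → 16
  4 × C (aromatic): no H
  3 × C: 1 H each → 3
  2 × C: no H
  2 × N (aromatic): no H
  1 × C: 3 H
  1 × Cl: no H
  1 × O: no H
  1 × S: 1 H
  Total hydrogens = 23.

23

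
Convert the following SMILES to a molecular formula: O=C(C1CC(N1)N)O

Heavy atoms from the SMILES: 4 C, 2 N, 2 O.
Implicit hydrogens by atom environment:
  2 × C: 1 H each → 2
  1 × C: 2 H
  1 × C: no H
  1 × N: 2 H
  1 × N: 1 H
  1 × O: 1 H
  1 × O: no H
  Total hydrogens = 8.
Molecular formula: C4H8N2O2

C4H8N2O2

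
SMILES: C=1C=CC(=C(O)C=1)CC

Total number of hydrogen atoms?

Hydrogens are implicit in SMILES; fill each atom to its normal valence:
  4 × C (aromatic): 1 H each → 4
  2 × C (aromatic): no H
  1 × C: 3 H
  1 × C: 2 H
  1 × O: 1 H
  Total hydrogens = 10.

10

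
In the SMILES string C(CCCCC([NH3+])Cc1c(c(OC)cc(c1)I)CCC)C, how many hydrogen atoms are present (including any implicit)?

Hydrogens are implicit in SMILES; fill each atom to its normal valence:
  8 × C: 2 H each → 16
  4 × C (aromatic): no H
  3 × C: 3 H each → 9
  2 × C (aromatic): 1 H each → 2
  1 × C: 1 H
  1 × I: no H
  1 × N (charge +1): 3 H
  1 × O: no H
  Total hydrogens = 31.

31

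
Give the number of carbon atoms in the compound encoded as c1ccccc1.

The symbol for carbon appears 6 times in the SMILES. Lowercase c denotes aromatic carbon and counts toward C.

6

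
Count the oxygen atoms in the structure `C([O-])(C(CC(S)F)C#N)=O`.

The symbol for oxygen appears 2 times in the SMILES.

2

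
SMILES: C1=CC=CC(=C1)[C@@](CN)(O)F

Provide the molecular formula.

Heavy atoms from the SMILES: 8 C, 1 F, 1 N, 1 O.
Implicit hydrogens by atom environment:
  5 × C (aromatic): 1 H each → 5
  1 × C: 2 H
  1 × C: no H
  1 × C (aromatic): no H
  1 × F: no H
  1 × N: 2 H
  1 × O: 1 H
  Total hydrogens = 10.
Molecular formula: C8H10FNO

C8H10FNO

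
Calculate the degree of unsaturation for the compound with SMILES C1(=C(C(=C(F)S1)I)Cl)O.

Molecular formula from the SMILES: C4HClFIOS.
DoU = (2C + 2 + N − H − X)/2 = (2·4 + 2 + 0 − 1 − 3)/2 = 6/2 = 3.
(Structurally: 1 ring(s) + 2 π bond(s) = 3.)

3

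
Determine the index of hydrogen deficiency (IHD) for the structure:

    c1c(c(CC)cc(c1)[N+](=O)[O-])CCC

5

Molecular formula from the SMILES: C11H15NO2.
DoU = (2C + 2 + N − H − X)/2 = (2·11 + 2 + 1 − 15 − 0)/2 = 10/2 = 5.
(Structurally: 1 ring(s) + 4 π bond(s) = 5.)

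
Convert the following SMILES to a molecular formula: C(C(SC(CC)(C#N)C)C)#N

C8H12N2S

Heavy atoms from the SMILES: 8 C, 2 N, 1 S.
Implicit hydrogens by atom environment:
  3 × C: 3 H each → 9
  3 × C: no H
  2 × N: no H
  1 × C: 2 H
  1 × C: 1 H
  1 × S: no H
  Total hydrogens = 12.
Molecular formula: C8H12N2S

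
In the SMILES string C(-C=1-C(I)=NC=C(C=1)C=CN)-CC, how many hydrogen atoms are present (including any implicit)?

13

Hydrogens are implicit in SMILES; fill each atom to its normal valence:
  3 × C (aromatic): no H
  2 × C: 2 H each → 4
  2 × C (aromatic): 1 H each → 2
  2 × C: 1 H each → 2
  1 × C: 3 H
  1 × I: no H
  1 × N: 2 H
  1 × N (aromatic): no H
  Total hydrogens = 13.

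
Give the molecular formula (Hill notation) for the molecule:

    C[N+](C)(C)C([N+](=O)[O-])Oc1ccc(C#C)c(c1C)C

C14H19N2O3+

Heavy atoms from the SMILES: 14 C, 2 N, 3 O.
Implicit hydrogens by atom environment:
  5 × C: 3 H each → 15
  4 × C (aromatic): no H
  2 × C (aromatic): 1 H each → 2
  2 × C: 1 H each → 2
  2 × N (charge +1): no H
  2 × O: no H
  1 × C: no H
  1 × O (charge -1): no H
  Total hydrogens = 19.
Net charge +1.
Molecular formula: C14H19N2O3+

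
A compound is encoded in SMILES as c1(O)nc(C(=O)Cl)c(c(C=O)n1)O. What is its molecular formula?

Heavy atoms from the SMILES: 6 C, 1 Cl, 2 N, 4 O.
Implicit hydrogens by atom environment:
  4 × C (aromatic): no H
  2 × N (aromatic): no H
  2 × O: 1 H each → 2
  2 × O: no H
  1 × C: 1 H
  1 × C: no H
  1 × Cl: no H
  Total hydrogens = 3.
Molecular formula: C6H3ClN2O4

C6H3ClN2O4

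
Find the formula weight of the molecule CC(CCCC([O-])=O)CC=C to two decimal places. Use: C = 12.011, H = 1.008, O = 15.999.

155.22

Molecular formula: C9H15O2-.
M = 9×12.011 + 15×1.008 + 2×15.999 = 155.22 g/mol.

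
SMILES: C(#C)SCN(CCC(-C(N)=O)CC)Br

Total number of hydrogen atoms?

Hydrogens are implicit in SMILES; fill each atom to its normal valence:
  4 × C: 2 H each → 8
  2 × C: 1 H each → 2
  2 × C: no H
  1 × Br: no H
  1 × C: 3 H
  1 × N: 2 H
  1 × N: no H
  1 × O: no H
  1 × S: no H
  Total hydrogens = 15.

15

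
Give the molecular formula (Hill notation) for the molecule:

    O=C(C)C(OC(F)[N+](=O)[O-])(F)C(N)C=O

C6H8F2N2O5

Heavy atoms from the SMILES: 6 C, 2 F, 2 N, 5 O.
Implicit hydrogens by atom environment:
  4 × O: no H
  3 × C: 1 H each → 3
  2 × C: no H
  2 × F: no H
  1 × C: 3 H
  1 × N: 2 H
  1 × N (charge +1): no H
  1 × O (charge -1): no H
  Total hydrogens = 8.
Molecular formula: C6H8F2N2O5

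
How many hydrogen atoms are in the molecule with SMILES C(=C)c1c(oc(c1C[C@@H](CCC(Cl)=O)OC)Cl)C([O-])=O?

Hydrogens are implicit in SMILES; fill each atom to its normal valence:
  4 × C: 2 H each → 8
  4 × C (aromatic): no H
  3 × O: no H
  2 × C: 1 H each → 2
  2 × C: no H
  2 × Cl: no H
  1 × C: 3 H
  1 × O (aromatic): no H
  1 × O (charge -1): no H
  Total hydrogens = 13.

13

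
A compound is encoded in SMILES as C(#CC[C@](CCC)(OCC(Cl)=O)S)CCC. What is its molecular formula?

C12H19ClO2S

Heavy atoms from the SMILES: 12 C, 1 Cl, 2 O, 1 S.
Implicit hydrogens by atom environment:
  6 × C: 2 H each → 12
  4 × C: no H
  2 × C: 3 H each → 6
  2 × O: no H
  1 × Cl: no H
  1 × S: 1 H
  Total hydrogens = 19.
Molecular formula: C12H19ClO2S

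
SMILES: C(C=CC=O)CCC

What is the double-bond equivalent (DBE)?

2

Molecular formula from the SMILES: C7H12O.
DoU = (2C + 2 + N − H − X)/2 = (2·7 + 2 + 0 − 12 − 0)/2 = 4/2 = 2.
(Structurally: 0 ring(s) + 2 π bond(s) = 2.)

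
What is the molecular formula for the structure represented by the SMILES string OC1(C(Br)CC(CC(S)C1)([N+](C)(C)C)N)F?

C10H21BrFN2OS+

Heavy atoms from the SMILES: 1 Br, 10 C, 1 F, 2 N, 1 O, 1 S.
Implicit hydrogens by atom environment:
  3 × C: 3 H each → 9
  3 × C: 2 H each → 6
  2 × C: 1 H each → 2
  2 × C: no H
  1 × Br: no H
  1 × F: no H
  1 × N: 2 H
  1 × N (charge +1): no H
  1 × O: 1 H
  1 × S: 1 H
  Total hydrogens = 21.
Net charge +1.
Molecular formula: C10H21BrFN2OS+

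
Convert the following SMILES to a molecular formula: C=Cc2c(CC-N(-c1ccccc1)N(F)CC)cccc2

Heavy atoms from the SMILES: 18 C, 1 F, 2 N.
Implicit hydrogens by atom environment:
  9 × C (aromatic): 1 H each → 9
  4 × C: 2 H each → 8
  3 × C (aromatic): no H
  2 × N: no H
  1 × C: 3 H
  1 × C: 1 H
  1 × F: no H
  Total hydrogens = 21.
Molecular formula: C18H21FN2

C18H21FN2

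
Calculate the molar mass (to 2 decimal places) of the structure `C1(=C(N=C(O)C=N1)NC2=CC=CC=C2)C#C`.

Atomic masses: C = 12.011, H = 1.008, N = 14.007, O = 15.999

Molecular formula: C12H9N3O.
M = 12×12.011 + 9×1.008 + 3×14.007 + 1×15.999 = 211.22 g/mol.

211.22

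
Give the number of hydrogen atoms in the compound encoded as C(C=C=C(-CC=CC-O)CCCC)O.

Hydrogens are implicit in SMILES; fill each atom to its normal valence:
  6 × C: 2 H each → 12
  3 × C: 1 H each → 3
  2 × C: no H
  2 × O: 1 H each → 2
  1 × C: 3 H
  Total hydrogens = 20.

20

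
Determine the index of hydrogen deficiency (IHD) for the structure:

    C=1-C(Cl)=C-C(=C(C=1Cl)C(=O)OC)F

Molecular formula from the SMILES: C8H5Cl2FO2.
DoU = (2C + 2 + N − H − X)/2 = (2·8 + 2 + 0 − 5 − 3)/2 = 10/2 = 5.
(Structurally: 1 ring(s) + 4 π bond(s) = 5.)

5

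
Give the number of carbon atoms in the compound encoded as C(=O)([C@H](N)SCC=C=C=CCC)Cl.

9

The symbol for carbon appears 9 times in the SMILES. (Cl is a single chlorine, not C + l.)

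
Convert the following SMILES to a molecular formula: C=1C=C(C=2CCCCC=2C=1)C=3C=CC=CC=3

Heavy atoms from the SMILES: 16 C.
Implicit hydrogens by atom environment:
  8 × C (aromatic): 1 H each → 8
  4 × C: 2 H each → 8
  4 × C (aromatic): no H
  Total hydrogens = 16.
Molecular formula: C16H16

C16H16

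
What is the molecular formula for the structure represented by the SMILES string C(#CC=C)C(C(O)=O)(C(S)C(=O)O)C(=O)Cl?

C9H7ClO5S

Heavy atoms from the SMILES: 9 C, 1 Cl, 5 O, 1 S.
Implicit hydrogens by atom environment:
  6 × C: no H
  3 × O: no H
  2 × C: 1 H each → 2
  2 × O: 1 H each → 2
  1 × C: 2 H
  1 × Cl: no H
  1 × S: 1 H
  Total hydrogens = 7.
Molecular formula: C9H7ClO5S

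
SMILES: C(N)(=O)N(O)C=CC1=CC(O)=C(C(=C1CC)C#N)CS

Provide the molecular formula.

C13H15N3O3S

Heavy atoms from the SMILES: 13 C, 3 N, 3 O, 1 S.
Implicit hydrogens by atom environment:
  5 × C (aromatic): no H
  2 × C: 2 H each → 4
  2 × C: 1 H each → 2
  2 × C: no H
  2 × N: no H
  2 × O: 1 H each → 2
  1 × C: 3 H
  1 × C (aromatic): 1 H
  1 × N: 2 H
  1 × O: no H
  1 × S: 1 H
  Total hydrogens = 15.
Molecular formula: C13H15N3O3S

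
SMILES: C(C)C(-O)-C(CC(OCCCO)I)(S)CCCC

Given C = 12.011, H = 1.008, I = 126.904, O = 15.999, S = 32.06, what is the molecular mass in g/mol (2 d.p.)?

390.32

Molecular formula: C13H27IO3S.
M = 13×12.011 + 27×1.008 + 1×126.904 + 3×15.999 + 1×32.06 = 390.32 g/mol.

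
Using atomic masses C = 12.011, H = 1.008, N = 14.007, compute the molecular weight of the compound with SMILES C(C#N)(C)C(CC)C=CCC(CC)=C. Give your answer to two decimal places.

Molecular formula: C13H21N.
M = 13×12.011 + 21×1.008 + 1×14.007 = 191.32 g/mol.

191.32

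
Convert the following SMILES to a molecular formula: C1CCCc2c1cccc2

Heavy atoms from the SMILES: 10 C.
Implicit hydrogens by atom environment:
  4 × C: 2 H each → 8
  4 × C (aromatic): 1 H each → 4
  2 × C (aromatic): no H
  Total hydrogens = 12.
Molecular formula: C10H12

C10H12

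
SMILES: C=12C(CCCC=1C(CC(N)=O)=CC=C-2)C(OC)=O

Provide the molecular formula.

C14H17NO3

Heavy atoms from the SMILES: 14 C, 1 N, 3 O.
Implicit hydrogens by atom environment:
  4 × C: 2 H each → 8
  3 × C (aromatic): 1 H each → 3
  3 × C (aromatic): no H
  3 × O: no H
  2 × C: no H
  1 × C: 3 H
  1 × C: 1 H
  1 × N: 2 H
  Total hydrogens = 17.
Molecular formula: C14H17NO3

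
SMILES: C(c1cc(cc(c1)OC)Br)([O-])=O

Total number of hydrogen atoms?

6

Hydrogens are implicit in SMILES; fill each atom to its normal valence:
  3 × C (aromatic): 1 H each → 3
  3 × C (aromatic): no H
  2 × O: no H
  1 × Br: no H
  1 × C: 3 H
  1 × C: no H
  1 × O (charge -1): no H
  Total hydrogens = 6.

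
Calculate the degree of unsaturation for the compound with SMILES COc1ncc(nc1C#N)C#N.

8

Molecular formula from the SMILES: C7H4N4O.
DoU = (2C + 2 + N − H − X)/2 = (2·7 + 2 + 4 − 4 − 0)/2 = 16/2 = 8.
(Structurally: 1 ring(s) + 7 π bond(s) = 8.)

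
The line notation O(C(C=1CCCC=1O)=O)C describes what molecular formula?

Heavy atoms from the SMILES: 7 C, 3 O.
Implicit hydrogens by atom environment:
  3 × C: 2 H each → 6
  3 × C: no H
  2 × O: no H
  1 × C: 3 H
  1 × O: 1 H
  Total hydrogens = 10.
Molecular formula: C7H10O3

C7H10O3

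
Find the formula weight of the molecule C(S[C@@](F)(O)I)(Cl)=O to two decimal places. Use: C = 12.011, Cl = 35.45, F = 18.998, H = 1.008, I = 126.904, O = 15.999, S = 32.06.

270.44

Molecular formula: C2HClFIO2S.
M = 2×12.011 + 1×35.45 + 1×18.998 + 1×1.008 + 1×126.904 + 2×15.999 + 1×32.06 = 270.44 g/mol.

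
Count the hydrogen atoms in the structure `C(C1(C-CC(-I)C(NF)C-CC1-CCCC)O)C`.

Hydrogens are implicit in SMILES; fill each atom to its normal valence:
  8 × C: 2 H each → 16
  3 × C: 1 H each → 3
  2 × C: 3 H each → 6
  1 × C: no H
  1 × F: no H
  1 × I: no H
  1 × N: 1 H
  1 × O: 1 H
  Total hydrogens = 27.

27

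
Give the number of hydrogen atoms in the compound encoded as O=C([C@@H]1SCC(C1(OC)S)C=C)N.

13

Hydrogens are implicit in SMILES; fill each atom to its normal valence:
  3 × C: 1 H each → 3
  2 × C: 2 H each → 4
  2 × C: no H
  2 × O: no H
  1 × C: 3 H
  1 × N: 2 H
  1 × S: 1 H
  1 × S: no H
  Total hydrogens = 13.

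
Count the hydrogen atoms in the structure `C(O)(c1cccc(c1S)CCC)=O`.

12

Hydrogens are implicit in SMILES; fill each atom to its normal valence:
  3 × C (aromatic): 1 H each → 3
  3 × C (aromatic): no H
  2 × C: 2 H each → 4
  1 × C: 3 H
  1 × C: no H
  1 × O: 1 H
  1 × O: no H
  1 × S: 1 H
  Total hydrogens = 12.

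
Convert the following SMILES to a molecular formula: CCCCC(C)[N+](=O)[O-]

Heavy atoms from the SMILES: 6 C, 1 N, 2 O.
Implicit hydrogens by atom environment:
  3 × C: 2 H each → 6
  2 × C: 3 H each → 6
  1 × C: 1 H
  1 × N (charge +1): no H
  1 × O: no H
  1 × O (charge -1): no H
  Total hydrogens = 13.
Molecular formula: C6H13NO2

C6H13NO2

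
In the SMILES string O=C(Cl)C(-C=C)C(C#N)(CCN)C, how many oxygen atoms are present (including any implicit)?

1

The symbol for oxygen appears 1 time in the SMILES.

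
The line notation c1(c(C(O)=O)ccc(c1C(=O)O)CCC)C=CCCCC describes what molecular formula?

Heavy atoms from the SMILES: 17 C, 4 O.
Implicit hydrogens by atom environment:
  5 × C: 2 H each → 10
  4 × C (aromatic): no H
  2 × C: 3 H each → 6
  2 × C (aromatic): 1 H each → 2
  2 × C: 1 H each → 2
  2 × C: no H
  2 × O: 1 H each → 2
  2 × O: no H
  Total hydrogens = 22.
Molecular formula: C17H22O4

C17H22O4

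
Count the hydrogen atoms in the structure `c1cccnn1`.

Hydrogens are implicit in SMILES; fill each atom to its normal valence:
  4 × C (aromatic): 1 H each → 4
  2 × N (aromatic): no H
  Total hydrogens = 4.

4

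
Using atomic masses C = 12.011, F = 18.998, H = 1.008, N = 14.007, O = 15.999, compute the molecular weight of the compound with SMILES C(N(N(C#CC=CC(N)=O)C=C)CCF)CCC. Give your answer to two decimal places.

253.32

Molecular formula: C13H20FN3O.
M = 13×12.011 + 1×18.998 + 20×1.008 + 3×14.007 + 1×15.999 = 253.32 g/mol.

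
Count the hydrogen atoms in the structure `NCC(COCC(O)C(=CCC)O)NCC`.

24

Hydrogens are implicit in SMILES; fill each atom to its normal valence:
  5 × C: 2 H each → 10
  3 × C: 1 H each → 3
  2 × C: 3 H each → 6
  2 × O: 1 H each → 2
  1 × C: no H
  1 × N: 2 H
  1 × N: 1 H
  1 × O: no H
  Total hydrogens = 24.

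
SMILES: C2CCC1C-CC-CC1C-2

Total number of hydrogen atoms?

Hydrogens are implicit in SMILES; fill each atom to its normal valence:
  8 × C: 2 H each → 16
  2 × C: 1 H each → 2
  Total hydrogens = 18.

18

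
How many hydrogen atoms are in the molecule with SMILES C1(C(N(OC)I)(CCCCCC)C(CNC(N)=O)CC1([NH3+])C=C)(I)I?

Hydrogens are implicit in SMILES; fill each atom to its normal valence:
  8 × C: 2 H each → 16
  4 × C: no H
  3 × I: no H
  2 × C: 3 H each → 6
  2 × C: 1 H each → 2
  2 × O: no H
  1 × N (charge +1): 3 H
  1 × N: 2 H
  1 × N: 1 H
  1 × N: no H
  Total hydrogens = 30.

30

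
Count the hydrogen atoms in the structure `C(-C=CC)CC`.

12

Hydrogens are implicit in SMILES; fill each atom to its normal valence:
  2 × C: 3 H each → 6
  2 × C: 2 H each → 4
  2 × C: 1 H each → 2
  Total hydrogens = 12.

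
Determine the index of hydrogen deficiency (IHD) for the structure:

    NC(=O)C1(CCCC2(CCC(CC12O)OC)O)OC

Molecular formula from the SMILES: C13H23NO5.
DoU = (2C + 2 + N − H − X)/2 = (2·13 + 2 + 1 − 23 − 0)/2 = 6/2 = 3.
(Structurally: 2 ring(s) + 1 π bond(s) = 3.)

3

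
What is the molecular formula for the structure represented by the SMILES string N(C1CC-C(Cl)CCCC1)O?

Heavy atoms from the SMILES: 8 C, 1 Cl, 1 N, 1 O.
Implicit hydrogens by atom environment:
  6 × C: 2 H each → 12
  2 × C: 1 H each → 2
  1 × Cl: no H
  1 × N: 1 H
  1 × O: 1 H
  Total hydrogens = 16.
Molecular formula: C8H16ClNO

C8H16ClNO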